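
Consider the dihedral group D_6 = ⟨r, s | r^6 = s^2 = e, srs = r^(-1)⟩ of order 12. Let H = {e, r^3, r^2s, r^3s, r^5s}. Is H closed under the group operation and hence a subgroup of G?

No

|H| = 5 does not divide |G| = 12, so by Lagrange H is not a subgroup.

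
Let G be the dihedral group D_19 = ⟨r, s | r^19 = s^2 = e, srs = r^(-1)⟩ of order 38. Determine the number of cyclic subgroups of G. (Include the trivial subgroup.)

21

Each element a generates a cyclic subgroup ⟨a⟩; distinct elements may generate the same one (a cyclic group of order d has φ(d) generators).
Cyclic subgroups by order — order 1: 1; order 2: 19; order 19: 1.
Total: 21.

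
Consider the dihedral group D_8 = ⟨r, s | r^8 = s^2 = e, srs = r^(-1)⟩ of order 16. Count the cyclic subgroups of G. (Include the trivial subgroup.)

12

Group the elements of G by the cyclic subgroup they generate; each cyclic subgroup of order d accounts for φ(d) elements.
Cyclic subgroups by order — order 1: 1; order 2: 9; order 4: 1; order 8: 1.
Total: 12.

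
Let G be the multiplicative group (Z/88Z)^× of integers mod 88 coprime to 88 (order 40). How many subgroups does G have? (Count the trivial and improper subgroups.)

|G| = 40, so by Lagrange every subgroup order divides 40. Divisors: 1, 2, 4, 5, 8, 10, 20, 40.
Subgroups by order — order 1: 1; order 2: 7; order 4: 7; order 5: 1; order 8: 1; order 10: 7; order 20: 7; order 40: 1.
Total: 1 + 7 + 7 + 1 + 1 + 7 + 7 + 1 = 32.

32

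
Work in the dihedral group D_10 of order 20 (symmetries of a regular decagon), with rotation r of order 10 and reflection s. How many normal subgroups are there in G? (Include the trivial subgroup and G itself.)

7

G has 22 subgroups. Checking conjugation-invariance by order — order 1: 1/1 normal; order 2: 1/11 normal; order 4: 0/5 normal; order 5: 1/1 normal; order 10: 3/3 normal; order 20: 1/1 normal.
Total normal subgroups: 7.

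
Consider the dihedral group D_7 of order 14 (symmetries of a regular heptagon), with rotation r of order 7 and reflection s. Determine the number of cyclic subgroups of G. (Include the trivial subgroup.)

9

A cyclic subgroup of order d is generated by each of its φ(d) elements of order d, so the cyclic subgroups of order d number (#elements of order d)/φ(d).
Cyclic subgroups by order — order 1: 1; order 2: 7; order 7: 1.
Total: 9.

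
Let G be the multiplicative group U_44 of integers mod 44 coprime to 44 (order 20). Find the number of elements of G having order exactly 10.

12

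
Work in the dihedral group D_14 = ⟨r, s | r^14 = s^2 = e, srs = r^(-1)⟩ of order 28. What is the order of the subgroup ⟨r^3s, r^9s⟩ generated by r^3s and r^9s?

14

|⟨r^3s⟩| = 2 and |⟨r^9s⟩| = 2, so |H| is a multiple of lcm(2, 2) = 2 and divides |G| = 28.
Closing under the operation: H = {e, r^2, r^4, r^6, r^8, r^10, r^12, rs, r^3s, r^5s, r^7s, r^9s, r^11s, r^13s}, so |H| = 14.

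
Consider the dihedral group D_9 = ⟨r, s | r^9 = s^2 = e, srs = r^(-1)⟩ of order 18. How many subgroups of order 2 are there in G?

|G| = 18 and 2 | 18, so subgroups of order 2 are possible by Lagrange.
The subgroups of order 2 are: {e, r^2s}; {e, r^3s}; {e, r^4s}; {e, r^5s}; … (9 in all).
So G has 9 subgroups of order 2.

9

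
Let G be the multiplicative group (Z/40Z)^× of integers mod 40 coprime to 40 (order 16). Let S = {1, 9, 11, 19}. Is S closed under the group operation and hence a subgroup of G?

|S| = 4 divides |G| = 16, consistent with Lagrange.
S contains the identity, every element's inverse is in S, and S is closed under ·: it is a subgroup.

Yes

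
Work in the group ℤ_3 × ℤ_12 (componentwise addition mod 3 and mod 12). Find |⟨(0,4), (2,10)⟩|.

|⟨(0,4)⟩| = 3 and |⟨(2,10)⟩| = 6, so |H| is a multiple of lcm(3, 6) = 6 and divides |G| = 36.
Closing under the operation: H = {(0,0), (0,2), (0,4), (0,6), (0,8), (0,10), (1,0), (1,2), (1,4), (1,6), (1,8), (1,10), (2,0), (2,2), (2,4), (2,6), (2,8), (2,10)}, so |H| = 18.

18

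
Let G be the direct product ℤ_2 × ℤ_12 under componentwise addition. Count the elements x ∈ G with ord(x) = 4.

An element (a,b) has order lcm(ord(a), ord(b)); count pairs with lcm equal to 4.
Enumerating gives 4 such elements.

4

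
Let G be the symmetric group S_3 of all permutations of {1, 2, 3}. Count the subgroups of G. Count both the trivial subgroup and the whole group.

|G| = 6, so by Lagrange every subgroup order divides 6. Divisors: 1, 2, 3, 6.
Subgroups by order — order 1: 1; order 2: 3; order 3: 1; order 6: 1.
Total: 1 + 3 + 1 + 1 = 6.

6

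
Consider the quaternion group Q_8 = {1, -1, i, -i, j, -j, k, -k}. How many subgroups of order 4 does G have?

3

|G| = 8 and 4 | 8, so subgroups of order 4 are possible by Lagrange.
The subgroups of order 4 are: {1, -1, i, -i}; {1, -1, j, -j}; {1, -1, k, -k}.
So G has 3 subgroups of order 4.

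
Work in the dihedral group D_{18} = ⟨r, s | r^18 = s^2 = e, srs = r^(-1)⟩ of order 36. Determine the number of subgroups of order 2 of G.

|G| = 36 and 2 | 36, so subgroups of order 2 are possible by Lagrange.
The subgroups of order 2 are: {e, r^10s}; {e, r^11s}; {e, r^12s}; {e, r^13s}; … (19 in all).
So G has 19 subgroups of order 2.

19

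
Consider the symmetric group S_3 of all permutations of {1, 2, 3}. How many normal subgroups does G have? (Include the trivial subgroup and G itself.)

G has 6 subgroups. Checking conjugation-invariance by order — order 1: 1/1 normal; order 2: 0/3 normal; order 3: 1/1 normal; order 6: 1/1 normal.
Total normal subgroups: 3.

3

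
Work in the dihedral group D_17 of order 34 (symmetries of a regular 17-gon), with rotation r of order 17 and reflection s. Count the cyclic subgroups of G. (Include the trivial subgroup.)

Each element a generates a cyclic subgroup ⟨a⟩; distinct elements may generate the same one (a cyclic group of order d has φ(d) generators).
Cyclic subgroups by order — order 1: 1; order 2: 17; order 17: 1.
Total: 19.

19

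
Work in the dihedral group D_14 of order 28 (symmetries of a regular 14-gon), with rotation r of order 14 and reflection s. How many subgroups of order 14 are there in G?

|G| = 28 and 14 | 28, so subgroups of order 14 are possible by Lagrange.
The subgroups of order 14 are: {e, r, r^2, r^3, r^4, r^5, r^6, r^7, r^8, r^9, r^10, r^11, r^12, r^13}; {e, r^2, r^4, r^6, r^8, r^10, r^12, s, r^2s, r^4s, r^6s, r^8s, r^10s, r^12s}; {e, r^2, r^4, r^6, r^8, r^10, r^12, rs, r^3s, r^5s, r^7s, r^9s, r^11s, r^13s}.
So G has 3 subgroups of order 14.

3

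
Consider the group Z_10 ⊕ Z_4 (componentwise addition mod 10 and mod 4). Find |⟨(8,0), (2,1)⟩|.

|⟨(8,0)⟩| = 5 and |⟨(2,1)⟩| = 20, so |H| is a multiple of lcm(5, 20) = 20 and divides |G| = 40.
Closing under the operation: H = {(0,0), (0,1), (0,2), (0,3), (2,0), (2,1), (2,2), (2,3), (4,0), (4,1), (4,2), (4,3), (6,0), (6,1), (6,2), (6,3), (8,0), (8,1), (8,2), (8,3)}, so |H| = 20.

20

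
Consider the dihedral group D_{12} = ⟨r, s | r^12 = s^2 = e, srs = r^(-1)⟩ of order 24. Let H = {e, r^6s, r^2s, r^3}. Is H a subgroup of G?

No

r^3 ∈ H but its inverse r^9 ∉ H, so H is not a subgroup.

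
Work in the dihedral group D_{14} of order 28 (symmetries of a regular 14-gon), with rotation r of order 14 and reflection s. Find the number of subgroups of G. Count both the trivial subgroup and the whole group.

|G| = 28, so by Lagrange every subgroup order divides 28. Divisors: 1, 2, 4, 7, 14, 28.
Subgroups by order — order 1: 1; order 2: 15; order 4: 7; order 7: 1; order 14: 3; order 28: 1.
Total: 1 + 15 + 7 + 1 + 3 + 1 = 28.

28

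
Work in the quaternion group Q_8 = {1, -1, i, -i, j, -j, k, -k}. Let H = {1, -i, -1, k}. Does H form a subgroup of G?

-i ∈ H but its inverse i ∉ H, so H is not a subgroup.

No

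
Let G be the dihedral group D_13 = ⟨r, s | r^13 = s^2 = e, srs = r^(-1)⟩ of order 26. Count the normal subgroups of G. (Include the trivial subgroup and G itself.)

3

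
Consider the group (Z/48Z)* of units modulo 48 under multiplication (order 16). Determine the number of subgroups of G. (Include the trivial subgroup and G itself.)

|G| = 16, so by Lagrange every subgroup order divides 16. Divisors: 1, 2, 4, 8, 16.
Subgroups by order — order 1: 1; order 2: 7; order 4: 11; order 8: 7; order 16: 1.
Total: 1 + 7 + 11 + 7 + 1 = 27.

27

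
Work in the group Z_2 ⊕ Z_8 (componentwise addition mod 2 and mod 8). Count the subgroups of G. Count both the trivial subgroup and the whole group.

|G| = 16, so by Lagrange every subgroup order divides 16. Divisors: 1, 2, 4, 8, 16.
Subgroups by order — order 1: 1; order 2: 3; order 4: 3; order 8: 3; order 16: 1.
Total: 1 + 3 + 3 + 3 + 1 = 11.

11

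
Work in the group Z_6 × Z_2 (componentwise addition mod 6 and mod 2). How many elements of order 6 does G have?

An element (a,b) has order lcm(ord(a), ord(b)); count pairs with lcm equal to 6.
Enumerating gives 6 such elements.

6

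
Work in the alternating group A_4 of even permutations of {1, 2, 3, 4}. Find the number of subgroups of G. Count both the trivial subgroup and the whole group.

10

|G| = 12, so by Lagrange every subgroup order divides 12. Divisors: 1, 2, 3, 4, 6, 12.
Subgroups by order — order 1: 1; order 2: 3; order 3: 4; order 4: 1; order 6: 0; order 12: 1.
Total: 1 + 3 + 4 + 1 + 0 + 1 = 10.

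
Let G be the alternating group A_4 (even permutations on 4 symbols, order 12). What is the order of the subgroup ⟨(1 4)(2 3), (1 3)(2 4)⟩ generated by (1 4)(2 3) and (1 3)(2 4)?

4

|⟨(1 4)(2 3)⟩| = 2 and |⟨(1 3)(2 4)⟩| = 2, so |H| is a multiple of lcm(2, 2) = 2 and divides |G| = 12.
Closing under the operation: H = {e, (1 2)(3 4), (1 3)(2 4), (1 4)(2 3)}, so |H| = 4.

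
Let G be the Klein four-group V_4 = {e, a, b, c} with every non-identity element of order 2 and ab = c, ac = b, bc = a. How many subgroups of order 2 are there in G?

|G| = 4 and 2 | 4, so subgroups of order 2 are possible by Lagrange.
The subgroups of order 2 are: {e, a}; {e, b}; {e, c}.
So G has 3 subgroups of order 2.

3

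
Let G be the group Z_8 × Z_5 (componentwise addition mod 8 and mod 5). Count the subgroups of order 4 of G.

1

|G| = 40 and 4 | 40, so subgroups of order 4 are possible by Lagrange.
The subgroups of order 4 are: {(0,0), (2,0), (4,0), (6,0)}.
So G has 1 subgroup of order 4.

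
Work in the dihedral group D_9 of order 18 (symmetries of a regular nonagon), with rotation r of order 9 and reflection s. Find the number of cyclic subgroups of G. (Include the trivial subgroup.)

12

A cyclic subgroup of order d is generated by each of its φ(d) elements of order d, so the cyclic subgroups of order d number (#elements of order d)/φ(d).
Cyclic subgroups by order — order 1: 1; order 2: 9; order 3: 1; order 9: 1.
Total: 12.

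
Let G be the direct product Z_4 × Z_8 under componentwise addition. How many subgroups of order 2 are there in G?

3

|G| = 32 and 2 | 32, so subgroups of order 2 are possible by Lagrange.
The subgroups of order 2 are: {(0,0), (0,4)}; {(0,0), (2,0)}; {(0,0), (2,4)}.
So G has 3 subgroups of order 2.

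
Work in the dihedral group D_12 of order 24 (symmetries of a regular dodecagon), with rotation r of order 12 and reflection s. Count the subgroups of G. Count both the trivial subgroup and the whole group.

|G| = 24, so by Lagrange every subgroup order divides 24. Divisors: 1, 2, 3, 4, 6, 8, 12, 24.
Subgroups by order — order 1: 1; order 2: 13; order 3: 1; order 4: 7; order 6: 5; order 8: 3; order 12: 3; order 24: 1.
Total: 1 + 13 + 1 + 7 + 5 + 3 + 3 + 1 = 34.

34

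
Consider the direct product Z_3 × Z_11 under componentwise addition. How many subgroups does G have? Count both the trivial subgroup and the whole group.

4

|G| = 33, so by Lagrange every subgroup order divides 33. Divisors: 1, 3, 11, 33.
Subgroups by order — order 1: 1; order 3: 1; order 11: 1; order 33: 1.
Total: 1 + 1 + 1 + 1 = 4.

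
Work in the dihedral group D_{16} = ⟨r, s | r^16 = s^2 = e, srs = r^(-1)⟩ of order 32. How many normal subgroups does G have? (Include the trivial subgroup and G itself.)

8

G has 36 subgroups. Checking conjugation-invariance by order — order 1: 1/1 normal; order 2: 1/17 normal; order 4: 1/9 normal; order 8: 1/5 normal; order 16: 3/3 normal; order 32: 1/1 normal.
Total normal subgroups: 8.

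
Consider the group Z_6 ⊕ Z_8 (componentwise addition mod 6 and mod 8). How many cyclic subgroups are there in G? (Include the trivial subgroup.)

Each element a generates a cyclic subgroup ⟨a⟩; distinct elements may generate the same one (a cyclic group of order d has φ(d) generators).
Cyclic subgroups by order — order 1: 1; order 2: 3; order 3: 1; order 4: 2; order 6: 3; order 8: 2; order 12: 2; order 24: 2.
Total: 16.

16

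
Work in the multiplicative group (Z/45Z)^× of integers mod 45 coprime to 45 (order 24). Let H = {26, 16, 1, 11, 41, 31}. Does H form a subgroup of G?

|H| = 6 divides |G| = 24, consistent with Lagrange.
H contains the identity, every element's inverse is in H, and H is closed under ·: it is a subgroup.
In fact H = ⟨41⟩.

Yes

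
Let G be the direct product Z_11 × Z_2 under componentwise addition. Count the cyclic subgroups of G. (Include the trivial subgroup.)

4

Group the elements of G by the cyclic subgroup they generate; each cyclic subgroup of order d accounts for φ(d) elements.
Cyclic subgroups by order — order 1: 1; order 2: 1; order 11: 1; order 22: 1.
Total: 4.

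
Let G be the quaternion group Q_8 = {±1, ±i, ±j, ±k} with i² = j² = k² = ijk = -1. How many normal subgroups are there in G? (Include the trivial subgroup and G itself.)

G has 6 subgroups. Checking conjugation-invariance by order — order 1: 1/1 normal; order 2: 1/1 normal; order 4: 3/3 normal; order 8: 1/1 normal.
Total normal subgroups: 6.

6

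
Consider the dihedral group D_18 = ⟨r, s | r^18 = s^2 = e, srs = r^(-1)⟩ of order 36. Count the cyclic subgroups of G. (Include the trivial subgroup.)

24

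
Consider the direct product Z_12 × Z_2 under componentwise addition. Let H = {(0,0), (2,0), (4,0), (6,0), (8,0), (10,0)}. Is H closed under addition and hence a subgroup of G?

Yes

|H| = 6 divides |G| = 24, consistent with Lagrange.
H contains the identity, every element's inverse is in H, and H is closed under +: it is a subgroup.
In fact H = ⟨(10,0)⟩.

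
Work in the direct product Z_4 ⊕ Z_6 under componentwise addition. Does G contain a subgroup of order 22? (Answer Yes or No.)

22 does not divide |G| = 24, so by Lagrange no subgroup of order 22 exists.

No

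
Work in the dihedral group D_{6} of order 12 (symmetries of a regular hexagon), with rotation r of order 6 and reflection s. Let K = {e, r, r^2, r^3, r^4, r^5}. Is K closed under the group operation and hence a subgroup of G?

Yes

|K| = 6 divides |G| = 12, consistent with Lagrange.
K contains the identity, every element's inverse is in K, and K is closed under ·: it is a subgroup.
In fact K = ⟨r^5⟩.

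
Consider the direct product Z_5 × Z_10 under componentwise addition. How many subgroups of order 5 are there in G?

6

|G| = 50 and 5 | 50, so subgroups of order 5 are possible by Lagrange.
The subgroups of order 5 are: {(0,0), (0,2), (0,4), (0,6), (0,8)}; {(0,0), (1,0), (2,0), (3,0), (4,0)}; {(0,0), (1,2), (2,4), (3,6), (4,8)}; {(0,0), (1,4), (2,8), (3,2), (4,6)}; … (6 in all).
So G has 6 subgroups of order 5.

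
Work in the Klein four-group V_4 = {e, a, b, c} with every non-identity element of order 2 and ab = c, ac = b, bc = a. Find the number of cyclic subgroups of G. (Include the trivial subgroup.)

4

Each element a generates a cyclic subgroup ⟨a⟩; distinct elements may generate the same one (a cyclic group of order d has φ(d) generators).
Cyclic subgroups by order — order 1: 1; order 2: 3.
Total: 4.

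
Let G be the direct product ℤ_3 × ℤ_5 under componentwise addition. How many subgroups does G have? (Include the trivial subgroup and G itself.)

4

|G| = 15, so by Lagrange every subgroup order divides 15. Divisors: 1, 3, 5, 15.
Subgroups by order — order 1: 1; order 3: 1; order 5: 1; order 15: 1.
Total: 1 + 1 + 1 + 1 = 4.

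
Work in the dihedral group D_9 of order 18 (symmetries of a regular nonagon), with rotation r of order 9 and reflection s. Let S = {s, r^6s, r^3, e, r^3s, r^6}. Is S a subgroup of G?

|S| = 6 divides |G| = 18, consistent with Lagrange.
S contains the identity, every element's inverse is in S, and S is closed under ·: it is a subgroup.

Yes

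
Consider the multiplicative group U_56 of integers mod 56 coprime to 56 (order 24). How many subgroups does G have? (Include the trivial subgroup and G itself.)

|G| = 24, so by Lagrange every subgroup order divides 24. Divisors: 1, 2, 3, 4, 6, 8, 12, 24.
Subgroups by order — order 1: 1; order 2: 7; order 3: 1; order 4: 7; order 6: 7; order 8: 1; order 12: 7; order 24: 1.
Total: 1 + 7 + 1 + 7 + 7 + 1 + 7 + 1 = 32.

32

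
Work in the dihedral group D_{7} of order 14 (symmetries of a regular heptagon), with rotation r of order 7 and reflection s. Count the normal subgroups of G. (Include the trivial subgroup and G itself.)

3

G has 10 subgroups. Checking conjugation-invariance by order — order 1: 1/1 normal; order 2: 0/7 normal; order 7: 1/1 normal; order 14: 1/1 normal.
Total normal subgroups: 3.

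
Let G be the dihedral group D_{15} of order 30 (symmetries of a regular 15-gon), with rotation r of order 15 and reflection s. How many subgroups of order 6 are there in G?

5

|G| = 30 and 6 | 30, so subgroups of order 6 are possible by Lagrange.
The subgroups of order 6 are: {e, r^5, r^10, s, r^5s, r^10s}; {e, r^5, r^10, rs, r^6s, r^11s}; {e, r^5, r^10, r^2s, r^7s, r^12s}; {e, r^5, r^10, r^3s, r^8s, r^13s}; … (5 in all).
So G has 5 subgroups of order 6.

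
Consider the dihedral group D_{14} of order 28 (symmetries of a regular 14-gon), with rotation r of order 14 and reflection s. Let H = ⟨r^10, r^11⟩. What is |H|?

14

|⟨r^10⟩| = 7 and |⟨r^11⟩| = 14, so |H| is a multiple of lcm(7, 14) = 14 and divides |G| = 28.
Closing under the operation: H = {e, r, r^2, r^3, r^4, r^5, r^6, r^7, r^8, r^9, r^10, r^11, r^12, r^13}, so |H| = 14.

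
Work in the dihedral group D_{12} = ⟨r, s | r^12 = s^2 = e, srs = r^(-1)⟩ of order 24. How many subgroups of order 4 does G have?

|G| = 24 and 4 | 24, so subgroups of order 4 are possible by Lagrange.
The subgroups of order 4 are: {e, r^6, r^4s, r^10s}; {e, r^6, r^5s, r^11s}; {e, r^6, r^2s, r^8s}; {e, r^3, r^6, r^9}; … (7 in all).
So G has 7 subgroups of order 4.

7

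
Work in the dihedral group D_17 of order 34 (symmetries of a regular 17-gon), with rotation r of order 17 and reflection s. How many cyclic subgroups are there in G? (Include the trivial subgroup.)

Group the elements of G by the cyclic subgroup they generate; each cyclic subgroup of order d accounts for φ(d) elements.
Cyclic subgroups by order — order 1: 1; order 2: 17; order 17: 1.
Total: 19.

19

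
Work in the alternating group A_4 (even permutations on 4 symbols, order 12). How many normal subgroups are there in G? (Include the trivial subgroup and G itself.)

3

G has 10 subgroups. Checking conjugation-invariance by order — order 1: 1/1 normal; order 2: 0/3 normal; order 3: 0/4 normal; order 4: 1/1 normal; order 12: 1/1 normal.
Total normal subgroups: 3.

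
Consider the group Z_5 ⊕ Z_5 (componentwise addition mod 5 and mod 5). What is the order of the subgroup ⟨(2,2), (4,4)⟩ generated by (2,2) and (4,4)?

5

|⟨(2,2)⟩| = 5 and |⟨(4,4)⟩| = 5, so |H| is a multiple of lcm(5, 5) = 5 and divides |G| = 25.
Closing under the operation: H = {(0,0), (1,1), (2,2), (3,3), (4,4)}, so |H| = 5.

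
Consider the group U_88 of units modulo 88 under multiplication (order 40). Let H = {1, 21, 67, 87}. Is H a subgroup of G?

Yes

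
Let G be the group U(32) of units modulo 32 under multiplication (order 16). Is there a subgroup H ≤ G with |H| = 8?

Yes

8 | 16. A subgroup of order 8 is {1, 3, 9, 11, 17, 19, 25, 27}.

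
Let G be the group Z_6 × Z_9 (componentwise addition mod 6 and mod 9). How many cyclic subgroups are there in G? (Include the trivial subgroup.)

Each element a generates a cyclic subgroup ⟨a⟩; distinct elements may generate the same one (a cyclic group of order d has φ(d) generators).
Cyclic subgroups by order — order 1: 1; order 2: 1; order 3: 4; order 6: 4; order 9: 3; order 18: 3.
Total: 16.

16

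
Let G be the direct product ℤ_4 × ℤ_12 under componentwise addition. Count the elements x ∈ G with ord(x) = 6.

6

An element (a,b) has order lcm(ord(a), ord(b)); count pairs with lcm equal to 6.
Enumerating gives 6 such elements.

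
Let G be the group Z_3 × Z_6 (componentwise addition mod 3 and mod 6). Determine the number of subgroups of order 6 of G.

|G| = 18 and 6 | 18, so subgroups of order 6 are possible by Lagrange.
The subgroups of order 6 are: {(0,0), (0,1), (0,2), (0,3), (0,4), (0,5)}; {(0,0), (0,3), (1,0), (1,3), (2,0), (2,3)}; {(0,0), (0,3), (1,1), (1,4), (2,2), (2,5)}; {(0,0), (0,3), (1,2), (1,5), (2,1), (2,4)}.
So G has 4 subgroups of order 6.

4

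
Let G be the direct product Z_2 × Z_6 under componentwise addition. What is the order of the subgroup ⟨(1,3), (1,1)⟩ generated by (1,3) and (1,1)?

6

|⟨(1,3)⟩| = 2 and |⟨(1,1)⟩| = 6, so |H| is a multiple of lcm(2, 6) = 6 and divides |G| = 12.
Closing under the operation: H = {(0,0), (0,2), (0,4), (1,1), (1,3), (1,5)}, so |H| = 6.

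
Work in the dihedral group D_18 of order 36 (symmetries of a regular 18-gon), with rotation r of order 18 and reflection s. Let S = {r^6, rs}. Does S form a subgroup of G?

No

The identity e ∉ S, so S is not a subgroup.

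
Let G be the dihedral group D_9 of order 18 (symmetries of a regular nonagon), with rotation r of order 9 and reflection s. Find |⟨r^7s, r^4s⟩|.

6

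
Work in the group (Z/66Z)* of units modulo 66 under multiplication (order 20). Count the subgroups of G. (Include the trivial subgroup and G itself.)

10

|G| = 20, so by Lagrange every subgroup order divides 20. Divisors: 1, 2, 4, 5, 10, 20.
Subgroups by order — order 1: 1; order 2: 3; order 4: 1; order 5: 1; order 10: 3; order 20: 1.
Total: 1 + 3 + 1 + 1 + 3 + 1 = 10.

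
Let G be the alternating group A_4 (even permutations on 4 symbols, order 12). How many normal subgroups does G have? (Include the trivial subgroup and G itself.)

G has 10 subgroups. Checking conjugation-invariance by order — order 1: 1/1 normal; order 2: 0/3 normal; order 3: 0/4 normal; order 4: 1/1 normal; order 12: 1/1 normal.
Total normal subgroups: 3.

3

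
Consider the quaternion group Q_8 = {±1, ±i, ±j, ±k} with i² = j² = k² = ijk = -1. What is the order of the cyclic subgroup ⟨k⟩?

4

Computing powers of k: the smallest k with (k)^k = e is k = 4.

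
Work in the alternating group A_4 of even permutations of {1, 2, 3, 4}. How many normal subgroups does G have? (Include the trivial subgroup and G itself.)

3

G has 10 subgroups. Checking conjugation-invariance by order — order 1: 1/1 normal; order 2: 0/3 normal; order 3: 0/4 normal; order 4: 1/1 normal; order 12: 1/1 normal.
Total normal subgroups: 3.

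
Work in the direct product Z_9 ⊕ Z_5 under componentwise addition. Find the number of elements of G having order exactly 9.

6

An element (a,b) has order lcm(ord(a), ord(b)); count pairs with lcm equal to 9.
Enumerating gives 6 such elements.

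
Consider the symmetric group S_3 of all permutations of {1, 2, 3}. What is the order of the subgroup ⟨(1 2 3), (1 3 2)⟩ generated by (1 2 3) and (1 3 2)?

|⟨(1 2 3)⟩| = 3 and |⟨(1 3 2)⟩| = 3, so |H| is a multiple of lcm(3, 3) = 3 and divides |G| = 6.
Closing under the operation: H = {e, (1 2 3), (1 3 2)}, so |H| = 3.

3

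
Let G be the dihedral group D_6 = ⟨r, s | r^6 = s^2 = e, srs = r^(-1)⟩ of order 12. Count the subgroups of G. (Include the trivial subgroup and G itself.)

|G| = 12, so by Lagrange every subgroup order divides 12. Divisors: 1, 2, 3, 4, 6, 12.
Subgroups by order — order 1: 1; order 2: 7; order 3: 1; order 4: 3; order 6: 3; order 12: 1.
Total: 1 + 7 + 1 + 3 + 3 + 1 = 16.

16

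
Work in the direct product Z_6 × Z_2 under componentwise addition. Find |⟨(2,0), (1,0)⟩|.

|⟨(2,0)⟩| = 3 and |⟨(1,0)⟩| = 6, so |H| is a multiple of lcm(3, 6) = 6 and divides |G| = 12.
Closing under the operation: H = {(0,0), (1,0), (2,0), (3,0), (4,0), (5,0)}, so |H| = 6.

6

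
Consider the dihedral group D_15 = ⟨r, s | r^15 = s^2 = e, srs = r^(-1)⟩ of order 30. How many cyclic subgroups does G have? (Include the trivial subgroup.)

A cyclic subgroup of order d is generated by each of its φ(d) elements of order d, so the cyclic subgroups of order d number (#elements of order d)/φ(d).
Cyclic subgroups by order — order 1: 1; order 2: 15; order 3: 1; order 5: 1; order 15: 1.
Total: 19.

19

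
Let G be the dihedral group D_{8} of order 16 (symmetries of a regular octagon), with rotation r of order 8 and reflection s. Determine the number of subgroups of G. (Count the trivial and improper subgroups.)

|G| = 16, so by Lagrange every subgroup order divides 16. Divisors: 1, 2, 4, 8, 16.
Subgroups by order — order 1: 1; order 2: 9; order 4: 5; order 8: 3; order 16: 1.
Total: 1 + 9 + 5 + 3 + 1 = 19.

19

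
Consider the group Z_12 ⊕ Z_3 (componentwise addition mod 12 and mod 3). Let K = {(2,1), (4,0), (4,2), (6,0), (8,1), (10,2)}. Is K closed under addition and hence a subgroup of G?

The identity (0,0) ∉ K, so K is not a subgroup.

No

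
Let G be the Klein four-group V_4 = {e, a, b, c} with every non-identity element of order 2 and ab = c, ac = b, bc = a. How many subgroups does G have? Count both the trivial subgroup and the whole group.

5

|G| = 4, so by Lagrange every subgroup order divides 4. Divisors: 1, 2, 4.
Subgroups by order — order 1: 1; order 2: 3; order 4: 1.
Total: 1 + 3 + 1 = 5.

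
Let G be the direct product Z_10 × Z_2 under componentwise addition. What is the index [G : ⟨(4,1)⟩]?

|⟨(4,1)⟩| = 10 and |G| = 20.
By Lagrange, [G : H] = |G|/|H| = 20/10 = 2.

2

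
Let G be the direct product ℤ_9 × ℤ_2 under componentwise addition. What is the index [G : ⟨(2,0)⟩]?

2

|⟨(2,0)⟩| = 9 and |G| = 18.
By Lagrange, [G : H] = |G|/|H| = 18/9 = 2.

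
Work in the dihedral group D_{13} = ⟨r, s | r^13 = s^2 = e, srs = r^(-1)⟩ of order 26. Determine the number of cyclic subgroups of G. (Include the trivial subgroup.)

Each element a generates a cyclic subgroup ⟨a⟩; distinct elements may generate the same one (a cyclic group of order d has φ(d) generators).
Cyclic subgroups by order — order 1: 1; order 2: 13; order 13: 1.
Total: 15.

15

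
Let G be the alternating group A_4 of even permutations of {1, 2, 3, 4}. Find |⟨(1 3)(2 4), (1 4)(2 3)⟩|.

4

|⟨(1 3)(2 4)⟩| = 2 and |⟨(1 4)(2 3)⟩| = 2, so |H| is a multiple of lcm(2, 2) = 2 and divides |G| = 12.
Closing under the operation: H = {e, (1 2)(3 4), (1 3)(2 4), (1 4)(2 3)}, so |H| = 4.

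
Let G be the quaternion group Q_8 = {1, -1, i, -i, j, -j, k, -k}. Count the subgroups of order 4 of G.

3

|G| = 8 and 4 | 8, so subgroups of order 4 are possible by Lagrange.
The subgroups of order 4 are: {1, -1, i, -i}; {1, -1, j, -j}; {1, -1, k, -k}.
So G has 3 subgroups of order 4.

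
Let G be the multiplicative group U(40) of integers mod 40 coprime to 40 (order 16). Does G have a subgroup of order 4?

Yes

4 | 16. A subgroup of order 4 is {1, 9, 11, 19}.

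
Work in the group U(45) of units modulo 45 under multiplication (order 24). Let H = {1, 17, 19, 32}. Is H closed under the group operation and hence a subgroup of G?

No

32 ∈ H but its inverse 38 ∉ H, so H is not a subgroup.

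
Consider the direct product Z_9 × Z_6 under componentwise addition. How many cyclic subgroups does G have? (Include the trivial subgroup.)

16

A cyclic subgroup of order d is generated by each of its φ(d) elements of order d, so the cyclic subgroups of order d number (#elements of order d)/φ(d).
Cyclic subgroups by order — order 1: 1; order 2: 1; order 3: 4; order 6: 4; order 9: 3; order 18: 3.
Total: 16.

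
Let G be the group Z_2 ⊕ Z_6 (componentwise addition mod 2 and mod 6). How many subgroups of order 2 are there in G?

|G| = 12 and 2 | 12, so subgroups of order 2 are possible by Lagrange.
The subgroups of order 2 are: {(0,0), (0,3)}; {(0,0), (1,0)}; {(0,0), (1,3)}.
So G has 3 subgroups of order 2.

3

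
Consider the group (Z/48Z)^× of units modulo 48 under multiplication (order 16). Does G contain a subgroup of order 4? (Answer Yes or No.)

Yes

4 | 16. A subgroup of order 4 is {1, 11, 25, 35}.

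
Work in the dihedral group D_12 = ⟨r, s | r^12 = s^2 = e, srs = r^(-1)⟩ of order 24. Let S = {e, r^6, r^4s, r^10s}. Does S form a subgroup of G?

|S| = 4 divides |G| = 24, consistent with Lagrange.
S contains the identity, every element's inverse is in S, and S is closed under ·: it is a subgroup.

Yes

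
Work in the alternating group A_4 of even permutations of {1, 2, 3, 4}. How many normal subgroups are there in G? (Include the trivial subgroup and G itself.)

G has 10 subgroups. Checking conjugation-invariance by order — order 1: 1/1 normal; order 2: 0/3 normal; order 3: 0/4 normal; order 4: 1/1 normal; order 12: 1/1 normal.
Total normal subgroups: 3.

3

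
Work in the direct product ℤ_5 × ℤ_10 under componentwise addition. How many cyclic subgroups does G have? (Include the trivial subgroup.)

14

A cyclic subgroup of order d is generated by each of its φ(d) elements of order d, so the cyclic subgroups of order d number (#elements of order d)/φ(d).
Cyclic subgroups by order — order 1: 1; order 2: 1; order 5: 6; order 10: 6.
Total: 14.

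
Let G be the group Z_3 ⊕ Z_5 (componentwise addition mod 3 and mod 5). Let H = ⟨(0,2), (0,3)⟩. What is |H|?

|⟨(0,2)⟩| = 5 and |⟨(0,3)⟩| = 5, so |H| is a multiple of lcm(5, 5) = 5 and divides |G| = 15.
Closing under the operation: H = {(0,0), (0,1), (0,2), (0,3), (0,4)}, so |H| = 5.

5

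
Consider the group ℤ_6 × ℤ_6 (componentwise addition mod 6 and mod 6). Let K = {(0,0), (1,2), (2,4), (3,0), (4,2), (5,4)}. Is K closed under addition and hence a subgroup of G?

Yes

|K| = 6 divides |G| = 36, consistent with Lagrange.
K contains the identity, every element's inverse is in K, and K is closed under +: it is a subgroup.
In fact K = ⟨(1,2)⟩.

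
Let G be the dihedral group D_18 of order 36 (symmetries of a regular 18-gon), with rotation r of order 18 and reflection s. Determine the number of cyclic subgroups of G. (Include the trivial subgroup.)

A cyclic subgroup of order d is generated by each of its φ(d) elements of order d, so the cyclic subgroups of order d number (#elements of order d)/φ(d).
Cyclic subgroups by order — order 1: 1; order 2: 19; order 3: 1; order 6: 1; order 9: 1; order 18: 1.
Total: 24.

24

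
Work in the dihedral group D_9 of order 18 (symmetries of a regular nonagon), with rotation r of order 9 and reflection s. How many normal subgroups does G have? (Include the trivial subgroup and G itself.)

4

G has 16 subgroups. Checking conjugation-invariance by order — order 1: 1/1 normal; order 2: 0/9 normal; order 3: 1/1 normal; order 6: 0/3 normal; order 9: 1/1 normal; order 18: 1/1 normal.
Total normal subgroups: 4.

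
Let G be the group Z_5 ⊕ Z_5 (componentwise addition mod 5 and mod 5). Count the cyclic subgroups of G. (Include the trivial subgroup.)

A cyclic subgroup of order d is generated by each of its φ(d) elements of order d, so the cyclic subgroups of order d number (#elements of order d)/φ(d).
Cyclic subgroups by order — order 1: 1; order 5: 6.
Total: 7.

7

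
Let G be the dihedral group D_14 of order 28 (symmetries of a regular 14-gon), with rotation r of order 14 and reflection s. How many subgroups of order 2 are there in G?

|G| = 28 and 2 | 28, so subgroups of order 2 are possible by Lagrange.
The subgroups of order 2 are: {e, r^10s}; {e, r^11s}; {e, r^12s}; {e, r^13s}; … (15 in all).
So G has 15 subgroups of order 2.

15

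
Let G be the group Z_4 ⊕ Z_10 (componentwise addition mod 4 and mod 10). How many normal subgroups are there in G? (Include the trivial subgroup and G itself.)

G is abelian, so every subgroup is normal.
G has 16 subgroups in total, hence 16 normal subgroups.

16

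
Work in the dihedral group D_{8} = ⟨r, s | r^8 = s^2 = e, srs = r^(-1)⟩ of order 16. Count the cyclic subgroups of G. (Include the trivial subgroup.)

Each element a generates a cyclic subgroup ⟨a⟩; distinct elements may generate the same one (a cyclic group of order d has φ(d) generators).
Cyclic subgroups by order — order 1: 1; order 2: 9; order 4: 1; order 8: 1.
Total: 12.

12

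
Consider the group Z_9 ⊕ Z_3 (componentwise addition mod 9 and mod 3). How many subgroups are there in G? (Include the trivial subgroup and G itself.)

10

|G| = 27, so by Lagrange every subgroup order divides 27. Divisors: 1, 3, 9, 27.
Subgroups by order — order 1: 1; order 3: 4; order 9: 4; order 27: 1.
Total: 1 + 4 + 4 + 1 = 10.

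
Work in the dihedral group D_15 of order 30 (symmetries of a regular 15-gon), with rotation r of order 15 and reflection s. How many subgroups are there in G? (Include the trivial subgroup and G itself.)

|G| = 30, so by Lagrange every subgroup order divides 30. Divisors: 1, 2, 3, 5, 6, 10, 15, 30.
Subgroups by order — order 1: 1; order 2: 15; order 3: 1; order 5: 1; order 6: 5; order 10: 3; order 15: 1; order 30: 1.
Total: 1 + 15 + 1 + 1 + 5 + 3 + 1 + 1 = 28.

28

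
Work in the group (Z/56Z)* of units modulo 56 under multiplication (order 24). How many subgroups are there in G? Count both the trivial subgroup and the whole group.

32

|G| = 24, so by Lagrange every subgroup order divides 24. Divisors: 1, 2, 3, 4, 6, 8, 12, 24.
Subgroups by order — order 1: 1; order 2: 7; order 3: 1; order 4: 7; order 6: 7; order 8: 1; order 12: 7; order 24: 1.
Total: 1 + 7 + 1 + 7 + 7 + 1 + 7 + 1 = 32.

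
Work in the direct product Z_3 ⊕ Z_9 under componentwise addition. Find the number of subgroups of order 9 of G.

4

|G| = 27 and 9 | 27, so subgroups of order 9 are possible by Lagrange.
The subgroups of order 9 are: {(0,0), (0,1), (0,2), (0,3), (0,4), (0,5), (0,6), (0,7), (0,8)}; {(0,0), (0,3), (0,6), (1,0), (1,3), (1,6), (2,0), (2,3), (2,6)}; {(0,0), (0,3), (0,6), (1,1), (1,4), (1,7), (2,2), (2,5), (2,8)}; {(0,0), (0,3), (0,6), (1,2), (1,5), (1,8), (2,1), (2,4), (2,7)}.
So G has 4 subgroups of order 9.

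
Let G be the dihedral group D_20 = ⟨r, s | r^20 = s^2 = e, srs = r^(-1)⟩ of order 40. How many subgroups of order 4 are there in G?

|G| = 40 and 4 | 40, so subgroups of order 4 are possible by Lagrange.
The subgroups of order 4 are: {e, r^10, s, r^10s}; {e, r^10, rs, r^11s}; {e, r^10, r^2s, r^12s}; {e, r^10, r^3s, r^13s}; … (11 in all).
So G has 11 subgroups of order 4.

11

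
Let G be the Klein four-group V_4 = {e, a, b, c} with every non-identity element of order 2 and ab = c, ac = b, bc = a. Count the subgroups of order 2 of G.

3

|G| = 4 and 2 | 4, so subgroups of order 2 are possible by Lagrange.
The subgroups of order 2 are: {e, a}; {e, b}; {e, c}.
So G has 3 subgroups of order 2.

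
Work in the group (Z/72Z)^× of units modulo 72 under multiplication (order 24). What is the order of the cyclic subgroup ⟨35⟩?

2

Compute successive powers of 35 mod 72: 35, 1; 35^2 ≡ 1 (mod 72).
So |⟨35⟩| = 2.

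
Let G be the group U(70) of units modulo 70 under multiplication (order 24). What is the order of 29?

2

Compute successive powers of 29 mod 70: 29, 1; 29^2 ≡ 1 (mod 70).
So |⟨29⟩| = 2.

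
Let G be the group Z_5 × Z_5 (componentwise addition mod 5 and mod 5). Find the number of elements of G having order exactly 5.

An element (a,b) has order lcm(ord(a), ord(b)); count pairs with lcm equal to 5.
Enumerating gives 24 such elements.

24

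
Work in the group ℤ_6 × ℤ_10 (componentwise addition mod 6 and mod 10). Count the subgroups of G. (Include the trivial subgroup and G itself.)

20

|G| = 60, so by Lagrange every subgroup order divides 60. Divisors: 1, 2, 3, 4, 5, 6, 10, 12, 15, 20, 30, 60.
Subgroups by order — order 1: 1; order 2: 3; order 3: 1; order 4: 1; order 5: 1; order 6: 3; order 10: 3; order 12: 1; order 15: 1; order 20: 1; order 30: 3; order 60: 1.
Total: 1 + 3 + 1 + 1 + 1 + 3 + 3 + 1 + 1 + 1 + 3 + 1 = 20.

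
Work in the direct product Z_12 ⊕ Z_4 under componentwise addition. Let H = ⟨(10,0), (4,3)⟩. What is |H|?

|⟨(10,0)⟩| = 6 and |⟨(4,3)⟩| = 12, so |H| is a multiple of lcm(6, 12) = 12 and divides |G| = 48.
Closing under the operation: H = {(0,0), (0,1), (0,2), (0,3), (2,0), (2,1), (2,2), (2,3), (4,0), (4,1), (4,2), (4,3), (6,0), (6,1), (6,2), (6,3), (8,0), (8,1), (8,2), (8,3), (10,0), (10,1), (10,2), (10,3)}, so |H| = 24.

24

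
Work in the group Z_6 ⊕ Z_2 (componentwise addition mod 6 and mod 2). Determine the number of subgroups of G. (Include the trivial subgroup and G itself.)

|G| = 12, so by Lagrange every subgroup order divides 12. Divisors: 1, 2, 3, 4, 6, 12.
Subgroups by order — order 1: 1; order 2: 3; order 3: 1; order 4: 1; order 6: 3; order 12: 1.
Total: 1 + 3 + 1 + 1 + 3 + 1 = 10.

10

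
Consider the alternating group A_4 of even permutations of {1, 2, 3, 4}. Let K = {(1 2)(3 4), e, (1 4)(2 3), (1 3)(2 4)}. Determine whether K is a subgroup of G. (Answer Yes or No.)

|K| = 4 divides |G| = 12, consistent with Lagrange.
K contains the identity, every element's inverse is in K, and K is closed under ∘: it is a subgroup.

Yes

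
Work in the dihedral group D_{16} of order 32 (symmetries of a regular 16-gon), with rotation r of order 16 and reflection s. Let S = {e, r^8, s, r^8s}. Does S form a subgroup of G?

|S| = 4 divides |G| = 32, consistent with Lagrange.
S contains the identity, every element's inverse is in S, and S is closed under ·: it is a subgroup.

Yes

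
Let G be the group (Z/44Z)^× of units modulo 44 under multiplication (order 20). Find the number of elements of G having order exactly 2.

The elements of order 2 are: 21, 23, 43.
That's 3.

3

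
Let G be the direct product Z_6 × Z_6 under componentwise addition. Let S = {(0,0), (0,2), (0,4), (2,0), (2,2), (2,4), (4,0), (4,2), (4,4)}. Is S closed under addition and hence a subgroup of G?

Yes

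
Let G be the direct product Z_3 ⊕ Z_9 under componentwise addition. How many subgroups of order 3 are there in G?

4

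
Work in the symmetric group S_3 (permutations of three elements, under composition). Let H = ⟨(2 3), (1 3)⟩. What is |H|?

6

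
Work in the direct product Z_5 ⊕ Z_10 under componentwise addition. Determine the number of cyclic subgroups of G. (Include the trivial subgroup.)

Group the elements of G by the cyclic subgroup they generate; each cyclic subgroup of order d accounts for φ(d) elements.
Cyclic subgroups by order — order 1: 1; order 2: 1; order 5: 6; order 10: 6.
Total: 14.

14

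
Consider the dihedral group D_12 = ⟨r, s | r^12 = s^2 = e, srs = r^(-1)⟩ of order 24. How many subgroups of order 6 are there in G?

5

|G| = 24 and 6 | 24, so subgroups of order 6 are possible by Lagrange.
The subgroups of order 6 are: {e, r^2, r^4, r^6, r^8, r^10}; {e, r^4, r^8, r^2s, r^6s, r^10s}; {e, r^4, r^8, r^3s, r^7s, r^11s}; {e, r^4, r^8, s, r^4s, r^8s}; … (5 in all).
So G has 5 subgroups of order 6.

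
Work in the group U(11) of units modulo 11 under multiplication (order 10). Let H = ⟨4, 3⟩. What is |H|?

|⟨4⟩| = 5 and |⟨3⟩| = 5, so |H| is a multiple of lcm(5, 5) = 5 and divides |G| = 10.
Closing under the operation: H = {1, 3, 4, 5, 9}, so |H| = 5.

5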